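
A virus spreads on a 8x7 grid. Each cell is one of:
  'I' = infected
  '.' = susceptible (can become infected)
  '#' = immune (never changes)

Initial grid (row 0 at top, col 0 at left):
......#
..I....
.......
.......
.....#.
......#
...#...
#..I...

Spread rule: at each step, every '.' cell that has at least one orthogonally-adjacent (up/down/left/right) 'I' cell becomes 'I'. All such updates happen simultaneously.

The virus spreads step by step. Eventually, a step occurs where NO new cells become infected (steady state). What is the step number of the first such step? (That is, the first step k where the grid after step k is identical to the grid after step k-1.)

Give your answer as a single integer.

Answer: 8

Derivation:
Step 0 (initial): 2 infected
Step 1: +6 new -> 8 infected
Step 2: +11 new -> 19 infected
Step 3: +13 new -> 32 infected
Step 4: +13 new -> 45 infected
Step 5: +4 new -> 49 infected
Step 6: +1 new -> 50 infected
Step 7: +1 new -> 51 infected
Step 8: +0 new -> 51 infected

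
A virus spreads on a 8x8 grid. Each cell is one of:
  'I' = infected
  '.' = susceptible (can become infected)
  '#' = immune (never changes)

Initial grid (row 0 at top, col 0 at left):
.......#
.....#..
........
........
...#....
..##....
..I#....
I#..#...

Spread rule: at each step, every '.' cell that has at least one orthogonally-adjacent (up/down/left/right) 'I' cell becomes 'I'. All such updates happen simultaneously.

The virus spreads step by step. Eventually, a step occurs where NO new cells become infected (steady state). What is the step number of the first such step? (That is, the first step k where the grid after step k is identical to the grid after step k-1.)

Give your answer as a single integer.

Answer: 15

Derivation:
Step 0 (initial): 2 infected
Step 1: +3 new -> 5 infected
Step 2: +3 new -> 8 infected
Step 3: +2 new -> 10 infected
Step 4: +3 new -> 13 infected
Step 5: +3 new -> 16 infected
Step 6: +4 new -> 20 infected
Step 7: +5 new -> 25 infected
Step 8: +5 new -> 30 infected
Step 9: +6 new -> 36 infected
Step 10: +6 new -> 42 infected
Step 11: +6 new -> 48 infected
Step 12: +5 new -> 53 infected
Step 13: +2 new -> 55 infected
Step 14: +1 new -> 56 infected
Step 15: +0 new -> 56 infected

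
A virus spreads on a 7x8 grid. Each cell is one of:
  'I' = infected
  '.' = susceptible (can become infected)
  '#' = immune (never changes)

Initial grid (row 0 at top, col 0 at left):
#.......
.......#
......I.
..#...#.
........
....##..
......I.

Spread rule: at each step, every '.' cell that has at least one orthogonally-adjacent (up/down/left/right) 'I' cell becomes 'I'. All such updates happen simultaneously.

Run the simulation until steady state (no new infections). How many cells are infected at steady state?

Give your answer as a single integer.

Answer: 50

Derivation:
Step 0 (initial): 2 infected
Step 1: +6 new -> 8 infected
Step 2: +8 new -> 16 infected
Step 3: +8 new -> 24 infected
Step 4: +7 new -> 31 infected
Step 5: +6 new -> 37 infected
Step 6: +7 new -> 44 infected
Step 7: +5 new -> 49 infected
Step 8: +1 new -> 50 infected
Step 9: +0 new -> 50 infected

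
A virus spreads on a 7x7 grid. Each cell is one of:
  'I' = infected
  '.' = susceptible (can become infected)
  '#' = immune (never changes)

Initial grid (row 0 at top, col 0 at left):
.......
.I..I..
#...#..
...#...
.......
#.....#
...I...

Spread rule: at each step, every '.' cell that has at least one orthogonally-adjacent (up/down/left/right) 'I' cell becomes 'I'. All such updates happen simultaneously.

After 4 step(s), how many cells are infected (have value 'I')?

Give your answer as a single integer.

Answer: 43

Derivation:
Step 0 (initial): 3 infected
Step 1: +10 new -> 13 infected
Step 2: +14 new -> 27 infected
Step 3: +12 new -> 39 infected
Step 4: +4 new -> 43 infected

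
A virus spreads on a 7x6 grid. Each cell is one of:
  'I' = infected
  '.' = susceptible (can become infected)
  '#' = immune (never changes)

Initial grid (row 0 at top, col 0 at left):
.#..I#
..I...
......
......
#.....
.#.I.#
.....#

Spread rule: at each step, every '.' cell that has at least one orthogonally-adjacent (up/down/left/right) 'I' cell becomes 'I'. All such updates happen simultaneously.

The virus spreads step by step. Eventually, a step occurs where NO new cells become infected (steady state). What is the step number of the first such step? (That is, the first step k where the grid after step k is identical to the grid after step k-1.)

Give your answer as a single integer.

Step 0 (initial): 3 infected
Step 1: +10 new -> 13 infected
Step 2: +11 new -> 24 infected
Step 3: +8 new -> 32 infected
Step 4: +3 new -> 35 infected
Step 5: +1 new -> 36 infected
Step 6: +0 new -> 36 infected

Answer: 6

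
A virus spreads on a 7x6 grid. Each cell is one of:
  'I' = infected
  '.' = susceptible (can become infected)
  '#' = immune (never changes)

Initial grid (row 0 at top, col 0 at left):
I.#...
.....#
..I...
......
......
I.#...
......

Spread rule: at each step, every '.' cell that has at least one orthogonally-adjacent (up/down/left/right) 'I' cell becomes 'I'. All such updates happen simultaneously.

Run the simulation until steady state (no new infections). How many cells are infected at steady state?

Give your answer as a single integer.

Step 0 (initial): 3 infected
Step 1: +9 new -> 12 infected
Step 2: +10 new -> 22 infected
Step 3: +6 new -> 28 infected
Step 4: +5 new -> 33 infected
Step 5: +4 new -> 37 infected
Step 6: +2 new -> 39 infected
Step 7: +0 new -> 39 infected

Answer: 39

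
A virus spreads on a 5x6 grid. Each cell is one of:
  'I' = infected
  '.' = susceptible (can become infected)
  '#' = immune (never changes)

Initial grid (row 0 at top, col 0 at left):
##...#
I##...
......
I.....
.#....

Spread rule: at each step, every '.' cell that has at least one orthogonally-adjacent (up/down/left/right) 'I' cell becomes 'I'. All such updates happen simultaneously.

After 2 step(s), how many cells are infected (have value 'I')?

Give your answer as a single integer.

Answer: 7

Derivation:
Step 0 (initial): 2 infected
Step 1: +3 new -> 5 infected
Step 2: +2 new -> 7 infected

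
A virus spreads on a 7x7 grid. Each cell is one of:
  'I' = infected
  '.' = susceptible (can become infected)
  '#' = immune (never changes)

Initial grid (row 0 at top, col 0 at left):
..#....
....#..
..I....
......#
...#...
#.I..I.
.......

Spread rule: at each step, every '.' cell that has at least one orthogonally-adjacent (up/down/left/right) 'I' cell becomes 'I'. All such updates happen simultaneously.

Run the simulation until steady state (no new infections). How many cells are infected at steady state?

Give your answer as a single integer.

Step 0 (initial): 3 infected
Step 1: +12 new -> 15 infected
Step 2: +14 new -> 29 infected
Step 3: +8 new -> 37 infected
Step 4: +4 new -> 41 infected
Step 5: +2 new -> 43 infected
Step 6: +1 new -> 44 infected
Step 7: +0 new -> 44 infected

Answer: 44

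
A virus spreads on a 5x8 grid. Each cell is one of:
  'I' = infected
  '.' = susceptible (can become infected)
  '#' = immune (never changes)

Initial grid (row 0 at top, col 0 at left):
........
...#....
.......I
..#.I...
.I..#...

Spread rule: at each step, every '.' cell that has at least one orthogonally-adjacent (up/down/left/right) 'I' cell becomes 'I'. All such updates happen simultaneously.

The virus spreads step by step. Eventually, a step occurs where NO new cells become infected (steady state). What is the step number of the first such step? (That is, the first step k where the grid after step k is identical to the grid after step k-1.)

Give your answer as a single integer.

Step 0 (initial): 3 infected
Step 1: +9 new -> 12 infected
Step 2: +11 new -> 23 infected
Step 3: +7 new -> 30 infected
Step 4: +5 new -> 35 infected
Step 5: +2 new -> 37 infected
Step 6: +0 new -> 37 infected

Answer: 6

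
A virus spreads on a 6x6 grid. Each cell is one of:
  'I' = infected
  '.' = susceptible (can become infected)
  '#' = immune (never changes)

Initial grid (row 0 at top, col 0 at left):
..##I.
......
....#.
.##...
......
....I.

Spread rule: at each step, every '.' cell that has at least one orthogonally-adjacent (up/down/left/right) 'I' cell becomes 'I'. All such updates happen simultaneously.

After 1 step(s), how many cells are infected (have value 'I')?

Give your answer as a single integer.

Answer: 7

Derivation:
Step 0 (initial): 2 infected
Step 1: +5 new -> 7 infected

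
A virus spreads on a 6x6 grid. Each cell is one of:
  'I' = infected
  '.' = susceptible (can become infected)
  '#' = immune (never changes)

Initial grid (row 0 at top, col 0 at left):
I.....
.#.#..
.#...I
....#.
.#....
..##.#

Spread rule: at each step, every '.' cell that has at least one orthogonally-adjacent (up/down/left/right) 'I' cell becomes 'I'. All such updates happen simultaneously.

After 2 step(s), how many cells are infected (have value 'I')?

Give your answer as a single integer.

Answer: 13

Derivation:
Step 0 (initial): 2 infected
Step 1: +5 new -> 7 infected
Step 2: +6 new -> 13 infected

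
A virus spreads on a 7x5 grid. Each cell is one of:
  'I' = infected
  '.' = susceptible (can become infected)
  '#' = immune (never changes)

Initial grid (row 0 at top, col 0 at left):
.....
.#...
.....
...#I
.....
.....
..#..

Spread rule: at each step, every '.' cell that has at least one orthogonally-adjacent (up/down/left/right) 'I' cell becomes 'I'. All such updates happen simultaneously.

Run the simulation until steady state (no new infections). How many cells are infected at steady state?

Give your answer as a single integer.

Answer: 32

Derivation:
Step 0 (initial): 1 infected
Step 1: +2 new -> 3 infected
Step 2: +4 new -> 7 infected
Step 3: +6 new -> 13 infected
Step 4: +7 new -> 20 infected
Step 5: +5 new -> 25 infected
Step 6: +5 new -> 30 infected
Step 7: +2 new -> 32 infected
Step 8: +0 new -> 32 infected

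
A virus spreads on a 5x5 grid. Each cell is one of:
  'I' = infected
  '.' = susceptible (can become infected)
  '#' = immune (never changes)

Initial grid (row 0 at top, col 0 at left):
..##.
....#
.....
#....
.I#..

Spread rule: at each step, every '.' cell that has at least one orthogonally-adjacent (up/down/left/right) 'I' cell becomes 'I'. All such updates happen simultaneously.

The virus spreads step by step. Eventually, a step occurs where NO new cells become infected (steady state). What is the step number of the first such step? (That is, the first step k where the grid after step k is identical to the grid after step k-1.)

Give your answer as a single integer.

Step 0 (initial): 1 infected
Step 1: +2 new -> 3 infected
Step 2: +2 new -> 5 infected
Step 3: +4 new -> 9 infected
Step 4: +6 new -> 15 infected
Step 5: +4 new -> 19 infected
Step 6: +0 new -> 19 infected

Answer: 6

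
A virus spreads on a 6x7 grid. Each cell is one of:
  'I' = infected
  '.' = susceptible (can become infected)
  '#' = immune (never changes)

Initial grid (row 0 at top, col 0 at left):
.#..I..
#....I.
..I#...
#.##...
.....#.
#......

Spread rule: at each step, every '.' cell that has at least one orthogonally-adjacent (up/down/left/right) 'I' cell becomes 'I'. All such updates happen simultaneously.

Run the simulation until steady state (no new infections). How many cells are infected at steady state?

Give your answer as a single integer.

Answer: 33

Derivation:
Step 0 (initial): 3 infected
Step 1: +7 new -> 10 infected
Step 2: +9 new -> 19 infected
Step 3: +3 new -> 22 infected
Step 4: +5 new -> 27 infected
Step 5: +4 new -> 31 infected
Step 6: +2 new -> 33 infected
Step 7: +0 new -> 33 infected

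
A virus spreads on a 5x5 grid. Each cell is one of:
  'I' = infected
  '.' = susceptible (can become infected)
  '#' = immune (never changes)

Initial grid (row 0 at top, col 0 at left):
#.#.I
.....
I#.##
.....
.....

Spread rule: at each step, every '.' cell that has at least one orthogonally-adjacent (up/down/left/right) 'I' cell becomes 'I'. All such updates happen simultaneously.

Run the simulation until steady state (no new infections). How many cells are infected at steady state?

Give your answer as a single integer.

Step 0 (initial): 2 infected
Step 1: +4 new -> 6 infected
Step 2: +4 new -> 10 infected
Step 3: +4 new -> 14 infected
Step 4: +3 new -> 17 infected
Step 5: +2 new -> 19 infected
Step 6: +1 new -> 20 infected
Step 7: +0 new -> 20 infected

Answer: 20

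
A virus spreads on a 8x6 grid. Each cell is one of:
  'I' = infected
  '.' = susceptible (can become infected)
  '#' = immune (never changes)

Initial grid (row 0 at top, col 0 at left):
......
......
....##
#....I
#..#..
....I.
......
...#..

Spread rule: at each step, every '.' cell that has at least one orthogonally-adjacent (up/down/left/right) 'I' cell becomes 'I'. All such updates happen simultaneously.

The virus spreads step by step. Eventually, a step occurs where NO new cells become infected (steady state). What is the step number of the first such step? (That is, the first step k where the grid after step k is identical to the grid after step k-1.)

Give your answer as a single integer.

Answer: 9

Derivation:
Step 0 (initial): 2 infected
Step 1: +6 new -> 8 infected
Step 2: +5 new -> 13 infected
Step 3: +6 new -> 19 infected
Step 4: +7 new -> 26 infected
Step 5: +6 new -> 32 infected
Step 6: +6 new -> 38 infected
Step 7: +3 new -> 41 infected
Step 8: +1 new -> 42 infected
Step 9: +0 new -> 42 infected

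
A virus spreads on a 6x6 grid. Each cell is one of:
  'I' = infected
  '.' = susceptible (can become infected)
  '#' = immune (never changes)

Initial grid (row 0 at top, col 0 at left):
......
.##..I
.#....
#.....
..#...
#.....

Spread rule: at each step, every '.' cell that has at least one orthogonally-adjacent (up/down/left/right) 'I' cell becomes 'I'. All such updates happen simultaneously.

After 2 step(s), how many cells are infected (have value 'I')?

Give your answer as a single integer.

Step 0 (initial): 1 infected
Step 1: +3 new -> 4 infected
Step 2: +4 new -> 8 infected

Answer: 8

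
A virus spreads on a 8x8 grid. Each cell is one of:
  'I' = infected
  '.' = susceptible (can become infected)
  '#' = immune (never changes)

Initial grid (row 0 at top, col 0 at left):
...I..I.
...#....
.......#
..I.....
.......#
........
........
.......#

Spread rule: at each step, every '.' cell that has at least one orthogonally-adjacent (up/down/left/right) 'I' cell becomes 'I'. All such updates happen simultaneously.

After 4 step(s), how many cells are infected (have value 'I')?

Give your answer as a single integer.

Answer: 46

Derivation:
Step 0 (initial): 3 infected
Step 1: +9 new -> 12 infected
Step 2: +13 new -> 25 infected
Step 3: +12 new -> 37 infected
Step 4: +9 new -> 46 infected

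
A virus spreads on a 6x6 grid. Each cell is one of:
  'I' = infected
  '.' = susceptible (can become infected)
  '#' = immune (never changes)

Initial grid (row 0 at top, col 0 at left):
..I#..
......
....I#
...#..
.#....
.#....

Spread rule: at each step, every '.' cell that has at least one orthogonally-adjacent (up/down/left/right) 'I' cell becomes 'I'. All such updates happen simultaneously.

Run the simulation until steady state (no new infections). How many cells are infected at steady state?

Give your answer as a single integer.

Step 0 (initial): 2 infected
Step 1: +5 new -> 7 infected
Step 2: +8 new -> 15 infected
Step 3: +7 new -> 22 infected
Step 4: +5 new -> 27 infected
Step 5: +2 new -> 29 infected
Step 6: +1 new -> 30 infected
Step 7: +1 new -> 31 infected
Step 8: +0 new -> 31 infected

Answer: 31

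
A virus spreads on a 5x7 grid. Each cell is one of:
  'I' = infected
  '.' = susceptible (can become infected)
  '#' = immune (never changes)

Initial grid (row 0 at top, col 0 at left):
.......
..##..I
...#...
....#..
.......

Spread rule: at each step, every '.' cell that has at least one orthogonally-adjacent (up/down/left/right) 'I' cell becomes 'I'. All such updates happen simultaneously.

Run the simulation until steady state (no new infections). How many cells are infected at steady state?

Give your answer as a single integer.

Answer: 31

Derivation:
Step 0 (initial): 1 infected
Step 1: +3 new -> 4 infected
Step 2: +4 new -> 8 infected
Step 3: +4 new -> 12 infected
Step 4: +2 new -> 14 infected
Step 5: +2 new -> 16 infected
Step 6: +2 new -> 18 infected
Step 7: +4 new -> 22 infected
Step 8: +4 new -> 26 infected
Step 9: +4 new -> 30 infected
Step 10: +1 new -> 31 infected
Step 11: +0 new -> 31 infected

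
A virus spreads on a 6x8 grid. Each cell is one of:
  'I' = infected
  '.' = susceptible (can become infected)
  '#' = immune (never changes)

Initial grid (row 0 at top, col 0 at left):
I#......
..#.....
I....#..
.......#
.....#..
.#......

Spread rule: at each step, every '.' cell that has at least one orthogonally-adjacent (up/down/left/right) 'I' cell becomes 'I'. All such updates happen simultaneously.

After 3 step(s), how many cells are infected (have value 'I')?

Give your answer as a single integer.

Step 0 (initial): 2 infected
Step 1: +3 new -> 5 infected
Step 2: +4 new -> 9 infected
Step 3: +4 new -> 13 infected

Answer: 13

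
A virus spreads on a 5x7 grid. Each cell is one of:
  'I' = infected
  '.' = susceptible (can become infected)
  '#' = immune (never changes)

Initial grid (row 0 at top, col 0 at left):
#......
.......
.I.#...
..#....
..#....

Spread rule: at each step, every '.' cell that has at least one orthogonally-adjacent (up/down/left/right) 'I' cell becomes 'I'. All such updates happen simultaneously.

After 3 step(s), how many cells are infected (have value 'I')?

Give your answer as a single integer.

Step 0 (initial): 1 infected
Step 1: +4 new -> 5 infected
Step 2: +5 new -> 10 infected
Step 3: +3 new -> 13 infected

Answer: 13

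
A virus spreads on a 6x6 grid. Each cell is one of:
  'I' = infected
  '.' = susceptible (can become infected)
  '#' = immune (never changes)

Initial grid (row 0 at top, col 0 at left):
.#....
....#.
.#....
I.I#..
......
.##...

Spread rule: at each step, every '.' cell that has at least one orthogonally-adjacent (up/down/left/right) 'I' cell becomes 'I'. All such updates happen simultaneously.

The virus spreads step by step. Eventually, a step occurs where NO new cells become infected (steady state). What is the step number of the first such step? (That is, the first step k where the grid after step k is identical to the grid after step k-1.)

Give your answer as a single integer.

Answer: 7

Derivation:
Step 0 (initial): 2 infected
Step 1: +5 new -> 7 infected
Step 2: +6 new -> 13 infected
Step 3: +7 new -> 20 infected
Step 4: +5 new -> 25 infected
Step 5: +4 new -> 29 infected
Step 6: +1 new -> 30 infected
Step 7: +0 new -> 30 infected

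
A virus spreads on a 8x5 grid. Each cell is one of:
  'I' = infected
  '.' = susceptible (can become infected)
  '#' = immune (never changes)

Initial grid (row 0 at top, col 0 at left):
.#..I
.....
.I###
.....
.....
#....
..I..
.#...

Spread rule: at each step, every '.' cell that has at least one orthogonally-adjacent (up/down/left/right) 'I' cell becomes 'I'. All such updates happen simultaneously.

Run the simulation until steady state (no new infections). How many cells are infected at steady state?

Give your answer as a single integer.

Step 0 (initial): 3 infected
Step 1: +9 new -> 12 infected
Step 2: +13 new -> 25 infected
Step 3: +7 new -> 32 infected
Step 4: +2 new -> 34 infected
Step 5: +0 new -> 34 infected

Answer: 34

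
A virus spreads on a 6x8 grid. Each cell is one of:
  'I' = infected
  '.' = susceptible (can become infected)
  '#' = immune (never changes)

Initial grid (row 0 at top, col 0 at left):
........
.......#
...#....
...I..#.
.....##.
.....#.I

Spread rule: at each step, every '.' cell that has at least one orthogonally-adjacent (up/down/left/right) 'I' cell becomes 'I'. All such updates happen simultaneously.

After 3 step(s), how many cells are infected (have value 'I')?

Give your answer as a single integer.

Answer: 24

Derivation:
Step 0 (initial): 2 infected
Step 1: +5 new -> 7 infected
Step 2: +8 new -> 15 infected
Step 3: +9 new -> 24 infected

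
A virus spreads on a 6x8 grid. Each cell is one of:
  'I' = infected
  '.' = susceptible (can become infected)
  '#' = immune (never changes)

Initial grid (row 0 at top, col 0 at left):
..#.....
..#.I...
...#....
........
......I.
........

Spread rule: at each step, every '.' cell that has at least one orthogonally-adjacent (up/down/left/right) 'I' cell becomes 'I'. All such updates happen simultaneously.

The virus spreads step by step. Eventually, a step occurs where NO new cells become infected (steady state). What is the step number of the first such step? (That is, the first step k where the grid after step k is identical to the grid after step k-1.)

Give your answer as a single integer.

Answer: 10

Derivation:
Step 0 (initial): 2 infected
Step 1: +8 new -> 10 infected
Step 2: +11 new -> 21 infected
Step 3: +6 new -> 27 infected
Step 4: +4 new -> 31 infected
Step 5: +4 new -> 35 infected
Step 6: +4 new -> 39 infected
Step 7: +3 new -> 42 infected
Step 8: +2 new -> 44 infected
Step 9: +1 new -> 45 infected
Step 10: +0 new -> 45 infected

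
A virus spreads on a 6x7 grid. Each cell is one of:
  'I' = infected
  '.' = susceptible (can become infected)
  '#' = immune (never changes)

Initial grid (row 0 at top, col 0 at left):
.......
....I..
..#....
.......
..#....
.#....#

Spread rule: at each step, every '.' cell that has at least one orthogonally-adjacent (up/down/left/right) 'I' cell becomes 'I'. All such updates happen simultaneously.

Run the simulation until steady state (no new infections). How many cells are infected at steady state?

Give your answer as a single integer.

Step 0 (initial): 1 infected
Step 1: +4 new -> 5 infected
Step 2: +7 new -> 12 infected
Step 3: +7 new -> 19 infected
Step 4: +8 new -> 27 infected
Step 5: +6 new -> 33 infected
Step 6: +3 new -> 36 infected
Step 7: +1 new -> 37 infected
Step 8: +1 new -> 38 infected
Step 9: +0 new -> 38 infected

Answer: 38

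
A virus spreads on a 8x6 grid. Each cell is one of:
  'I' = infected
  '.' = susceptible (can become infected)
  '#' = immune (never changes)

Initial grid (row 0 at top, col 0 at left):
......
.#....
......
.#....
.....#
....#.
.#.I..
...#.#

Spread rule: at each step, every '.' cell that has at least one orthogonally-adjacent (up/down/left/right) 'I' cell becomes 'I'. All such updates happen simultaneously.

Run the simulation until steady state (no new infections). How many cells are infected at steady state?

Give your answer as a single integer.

Answer: 41

Derivation:
Step 0 (initial): 1 infected
Step 1: +3 new -> 4 infected
Step 2: +5 new -> 9 infected
Step 3: +6 new -> 15 infected
Step 4: +6 new -> 21 infected
Step 5: +6 new -> 27 infected
Step 6: +6 new -> 33 infected
Step 7: +4 new -> 37 infected
Step 8: +3 new -> 40 infected
Step 9: +1 new -> 41 infected
Step 10: +0 new -> 41 infected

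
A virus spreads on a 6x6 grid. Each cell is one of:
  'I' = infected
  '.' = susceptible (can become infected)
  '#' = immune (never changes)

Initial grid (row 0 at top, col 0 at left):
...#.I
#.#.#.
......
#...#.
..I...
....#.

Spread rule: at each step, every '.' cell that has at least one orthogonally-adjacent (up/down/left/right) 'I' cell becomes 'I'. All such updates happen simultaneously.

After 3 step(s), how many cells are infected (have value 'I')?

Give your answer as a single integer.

Step 0 (initial): 2 infected
Step 1: +6 new -> 8 infected
Step 2: +8 new -> 16 infected
Step 3: +6 new -> 22 infected

Answer: 22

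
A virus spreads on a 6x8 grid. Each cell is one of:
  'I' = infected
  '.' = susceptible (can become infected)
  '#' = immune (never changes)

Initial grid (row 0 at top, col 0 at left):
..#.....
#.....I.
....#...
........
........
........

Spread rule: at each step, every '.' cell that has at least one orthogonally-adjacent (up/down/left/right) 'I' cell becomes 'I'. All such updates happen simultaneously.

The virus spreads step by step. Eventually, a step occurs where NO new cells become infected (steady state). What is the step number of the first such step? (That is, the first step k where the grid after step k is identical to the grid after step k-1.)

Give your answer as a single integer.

Step 0 (initial): 1 infected
Step 1: +4 new -> 5 infected
Step 2: +6 new -> 11 infected
Step 3: +5 new -> 16 infected
Step 4: +7 new -> 23 infected
Step 5: +6 new -> 29 infected
Step 6: +5 new -> 34 infected
Step 7: +5 new -> 39 infected
Step 8: +3 new -> 42 infected
Step 9: +2 new -> 44 infected
Step 10: +1 new -> 45 infected
Step 11: +0 new -> 45 infected

Answer: 11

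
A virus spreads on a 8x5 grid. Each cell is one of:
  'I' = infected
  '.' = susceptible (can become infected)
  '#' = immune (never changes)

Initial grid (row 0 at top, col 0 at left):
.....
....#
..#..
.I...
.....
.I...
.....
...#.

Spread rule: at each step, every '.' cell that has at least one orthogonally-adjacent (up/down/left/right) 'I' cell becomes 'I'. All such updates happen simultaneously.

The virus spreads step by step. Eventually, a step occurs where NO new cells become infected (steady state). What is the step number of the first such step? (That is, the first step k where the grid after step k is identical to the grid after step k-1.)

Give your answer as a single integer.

Step 0 (initial): 2 infected
Step 1: +7 new -> 9 infected
Step 2: +9 new -> 18 infected
Step 3: +10 new -> 28 infected
Step 4: +6 new -> 34 infected
Step 5: +2 new -> 36 infected
Step 6: +1 new -> 37 infected
Step 7: +0 new -> 37 infected

Answer: 7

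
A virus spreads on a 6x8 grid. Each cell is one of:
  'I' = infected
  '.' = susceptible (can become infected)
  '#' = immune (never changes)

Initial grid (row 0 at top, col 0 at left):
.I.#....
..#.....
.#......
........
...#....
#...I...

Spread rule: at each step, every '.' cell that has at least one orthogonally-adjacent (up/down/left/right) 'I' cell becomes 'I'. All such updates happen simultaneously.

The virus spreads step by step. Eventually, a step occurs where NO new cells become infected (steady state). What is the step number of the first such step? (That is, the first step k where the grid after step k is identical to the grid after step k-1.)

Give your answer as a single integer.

Step 0 (initial): 2 infected
Step 1: +6 new -> 8 infected
Step 2: +5 new -> 13 infected
Step 3: +8 new -> 21 infected
Step 4: +8 new -> 29 infected
Step 5: +8 new -> 37 infected
Step 6: +3 new -> 40 infected
Step 7: +2 new -> 42 infected
Step 8: +1 new -> 43 infected
Step 9: +0 new -> 43 infected

Answer: 9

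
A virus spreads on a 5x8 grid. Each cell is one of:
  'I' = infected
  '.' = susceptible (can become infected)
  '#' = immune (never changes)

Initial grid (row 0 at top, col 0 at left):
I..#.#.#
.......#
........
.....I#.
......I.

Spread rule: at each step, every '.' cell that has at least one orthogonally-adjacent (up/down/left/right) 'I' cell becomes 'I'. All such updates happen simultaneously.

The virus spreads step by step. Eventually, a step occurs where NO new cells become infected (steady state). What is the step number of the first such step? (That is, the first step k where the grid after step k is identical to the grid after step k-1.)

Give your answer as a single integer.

Step 0 (initial): 3 infected
Step 1: +6 new -> 9 infected
Step 2: +9 new -> 18 infected
Step 3: +9 new -> 27 infected
Step 4: +7 new -> 34 infected
Step 5: +1 new -> 35 infected
Step 6: +0 new -> 35 infected

Answer: 6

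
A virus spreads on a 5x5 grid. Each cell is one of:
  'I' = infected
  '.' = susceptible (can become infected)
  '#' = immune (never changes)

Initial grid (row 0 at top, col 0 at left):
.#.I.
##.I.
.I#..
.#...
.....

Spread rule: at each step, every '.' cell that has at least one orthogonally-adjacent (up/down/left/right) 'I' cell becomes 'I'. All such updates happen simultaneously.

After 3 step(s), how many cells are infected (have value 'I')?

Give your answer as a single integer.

Answer: 16

Derivation:
Step 0 (initial): 3 infected
Step 1: +6 new -> 9 infected
Step 2: +3 new -> 12 infected
Step 3: +4 new -> 16 infected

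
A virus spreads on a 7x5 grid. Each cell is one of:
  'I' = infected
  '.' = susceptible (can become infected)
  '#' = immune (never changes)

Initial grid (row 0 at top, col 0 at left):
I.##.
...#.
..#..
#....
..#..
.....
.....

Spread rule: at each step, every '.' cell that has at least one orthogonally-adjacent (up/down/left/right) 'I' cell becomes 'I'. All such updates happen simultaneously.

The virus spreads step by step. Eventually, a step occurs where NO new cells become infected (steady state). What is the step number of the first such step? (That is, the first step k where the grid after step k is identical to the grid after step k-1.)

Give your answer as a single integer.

Answer: 11

Derivation:
Step 0 (initial): 1 infected
Step 1: +2 new -> 3 infected
Step 2: +2 new -> 5 infected
Step 3: +2 new -> 7 infected
Step 4: +1 new -> 8 infected
Step 5: +2 new -> 10 infected
Step 6: +3 new -> 13 infected
Step 7: +6 new -> 19 infected
Step 8: +5 new -> 24 infected
Step 9: +3 new -> 27 infected
Step 10: +2 new -> 29 infected
Step 11: +0 new -> 29 infected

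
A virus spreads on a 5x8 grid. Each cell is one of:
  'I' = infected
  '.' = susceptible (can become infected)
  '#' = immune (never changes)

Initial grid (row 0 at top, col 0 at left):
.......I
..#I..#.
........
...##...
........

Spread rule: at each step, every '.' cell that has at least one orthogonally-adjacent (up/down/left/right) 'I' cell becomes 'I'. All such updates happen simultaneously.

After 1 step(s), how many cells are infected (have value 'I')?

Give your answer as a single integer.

Answer: 7

Derivation:
Step 0 (initial): 2 infected
Step 1: +5 new -> 7 infected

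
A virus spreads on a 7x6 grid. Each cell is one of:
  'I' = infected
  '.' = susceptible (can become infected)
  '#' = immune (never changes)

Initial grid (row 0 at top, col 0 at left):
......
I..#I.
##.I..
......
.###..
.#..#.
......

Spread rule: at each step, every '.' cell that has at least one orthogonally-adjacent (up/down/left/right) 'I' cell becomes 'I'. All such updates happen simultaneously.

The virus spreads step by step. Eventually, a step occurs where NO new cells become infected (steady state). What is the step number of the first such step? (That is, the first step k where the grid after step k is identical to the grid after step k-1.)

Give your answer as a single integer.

Answer: 11

Derivation:
Step 0 (initial): 3 infected
Step 1: +7 new -> 10 infected
Step 2: +7 new -> 17 infected
Step 3: +4 new -> 21 infected
Step 4: +2 new -> 23 infected
Step 5: +2 new -> 25 infected
Step 6: +2 new -> 27 infected
Step 7: +2 new -> 29 infected
Step 8: +2 new -> 31 infected
Step 9: +2 new -> 33 infected
Step 10: +1 new -> 34 infected
Step 11: +0 new -> 34 infected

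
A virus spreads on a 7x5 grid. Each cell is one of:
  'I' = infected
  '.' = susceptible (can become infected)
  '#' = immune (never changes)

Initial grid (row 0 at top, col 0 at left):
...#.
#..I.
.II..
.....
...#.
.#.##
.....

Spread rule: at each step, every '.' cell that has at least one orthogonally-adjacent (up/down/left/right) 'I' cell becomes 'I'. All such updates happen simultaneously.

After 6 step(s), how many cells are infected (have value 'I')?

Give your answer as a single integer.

Answer: 29

Derivation:
Step 0 (initial): 3 infected
Step 1: +7 new -> 10 infected
Step 2: +8 new -> 18 infected
Step 3: +4 new -> 22 infected
Step 4: +3 new -> 25 infected
Step 5: +3 new -> 28 infected
Step 6: +1 new -> 29 infected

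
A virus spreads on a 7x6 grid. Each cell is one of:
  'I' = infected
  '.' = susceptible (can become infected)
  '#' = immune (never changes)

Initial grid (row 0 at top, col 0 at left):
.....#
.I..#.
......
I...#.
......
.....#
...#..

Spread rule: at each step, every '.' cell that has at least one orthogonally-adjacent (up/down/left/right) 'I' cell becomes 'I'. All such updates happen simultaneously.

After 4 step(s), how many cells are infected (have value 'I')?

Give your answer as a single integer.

Answer: 27

Derivation:
Step 0 (initial): 2 infected
Step 1: +7 new -> 9 infected
Step 2: +7 new -> 16 infected
Step 3: +6 new -> 22 infected
Step 4: +5 new -> 27 infected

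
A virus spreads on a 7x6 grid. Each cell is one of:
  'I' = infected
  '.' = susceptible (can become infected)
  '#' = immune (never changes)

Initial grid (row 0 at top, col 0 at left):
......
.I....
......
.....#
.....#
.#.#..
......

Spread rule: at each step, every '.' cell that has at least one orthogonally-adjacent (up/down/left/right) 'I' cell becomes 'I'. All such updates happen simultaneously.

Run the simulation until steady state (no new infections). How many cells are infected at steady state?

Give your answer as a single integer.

Step 0 (initial): 1 infected
Step 1: +4 new -> 5 infected
Step 2: +6 new -> 11 infected
Step 3: +6 new -> 17 infected
Step 4: +6 new -> 23 infected
Step 5: +6 new -> 29 infected
Step 6: +3 new -> 32 infected
Step 7: +3 new -> 35 infected
Step 8: +2 new -> 37 infected
Step 9: +1 new -> 38 infected
Step 10: +0 new -> 38 infected

Answer: 38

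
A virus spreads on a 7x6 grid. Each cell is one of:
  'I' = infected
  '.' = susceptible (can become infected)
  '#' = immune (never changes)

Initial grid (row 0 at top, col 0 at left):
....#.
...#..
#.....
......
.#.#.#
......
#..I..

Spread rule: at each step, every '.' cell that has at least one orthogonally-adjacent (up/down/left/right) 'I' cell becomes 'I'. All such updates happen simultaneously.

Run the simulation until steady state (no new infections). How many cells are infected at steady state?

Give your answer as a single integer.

Answer: 35

Derivation:
Step 0 (initial): 1 infected
Step 1: +3 new -> 4 infected
Step 2: +4 new -> 8 infected
Step 3: +4 new -> 12 infected
Step 4: +3 new -> 15 infected
Step 5: +6 new -> 21 infected
Step 6: +6 new -> 27 infected
Step 7: +3 new -> 30 infected
Step 8: +4 new -> 34 infected
Step 9: +1 new -> 35 infected
Step 10: +0 new -> 35 infected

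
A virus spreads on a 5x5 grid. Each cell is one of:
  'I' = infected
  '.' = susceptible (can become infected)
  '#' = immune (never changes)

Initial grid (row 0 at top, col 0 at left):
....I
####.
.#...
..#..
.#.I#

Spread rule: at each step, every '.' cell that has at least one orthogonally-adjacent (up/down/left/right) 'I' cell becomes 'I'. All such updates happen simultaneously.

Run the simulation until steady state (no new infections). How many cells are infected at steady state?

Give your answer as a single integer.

Step 0 (initial): 2 infected
Step 1: +4 new -> 6 infected
Step 2: +4 new -> 10 infected
Step 3: +2 new -> 12 infected
Step 4: +1 new -> 13 infected
Step 5: +0 new -> 13 infected

Answer: 13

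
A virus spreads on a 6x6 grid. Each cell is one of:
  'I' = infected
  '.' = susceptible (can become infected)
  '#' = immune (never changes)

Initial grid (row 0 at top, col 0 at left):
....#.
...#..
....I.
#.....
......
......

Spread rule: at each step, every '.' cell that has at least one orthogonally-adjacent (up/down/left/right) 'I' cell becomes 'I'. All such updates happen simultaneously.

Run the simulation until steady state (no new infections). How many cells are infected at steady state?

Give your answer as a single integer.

Answer: 33

Derivation:
Step 0 (initial): 1 infected
Step 1: +4 new -> 5 infected
Step 2: +5 new -> 10 infected
Step 3: +7 new -> 17 infected
Step 4: +7 new -> 24 infected
Step 5: +5 new -> 29 infected
Step 6: +3 new -> 32 infected
Step 7: +1 new -> 33 infected
Step 8: +0 new -> 33 infected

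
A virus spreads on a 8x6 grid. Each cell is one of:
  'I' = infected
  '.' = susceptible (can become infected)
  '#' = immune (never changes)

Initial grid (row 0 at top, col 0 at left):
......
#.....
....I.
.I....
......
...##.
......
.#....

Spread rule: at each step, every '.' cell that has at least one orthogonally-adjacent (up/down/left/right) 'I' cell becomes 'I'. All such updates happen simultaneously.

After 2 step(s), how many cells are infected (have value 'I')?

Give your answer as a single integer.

Answer: 22

Derivation:
Step 0 (initial): 2 infected
Step 1: +8 new -> 10 infected
Step 2: +12 new -> 22 infected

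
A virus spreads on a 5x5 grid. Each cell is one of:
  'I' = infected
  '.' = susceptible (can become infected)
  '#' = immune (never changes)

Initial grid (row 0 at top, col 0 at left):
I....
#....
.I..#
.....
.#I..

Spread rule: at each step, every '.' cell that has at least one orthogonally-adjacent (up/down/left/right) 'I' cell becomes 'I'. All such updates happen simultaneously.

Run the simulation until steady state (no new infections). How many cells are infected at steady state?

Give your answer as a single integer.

Step 0 (initial): 3 infected
Step 1: +7 new -> 10 infected
Step 2: +6 new -> 16 infected
Step 3: +4 new -> 20 infected
Step 4: +2 new -> 22 infected
Step 5: +0 new -> 22 infected

Answer: 22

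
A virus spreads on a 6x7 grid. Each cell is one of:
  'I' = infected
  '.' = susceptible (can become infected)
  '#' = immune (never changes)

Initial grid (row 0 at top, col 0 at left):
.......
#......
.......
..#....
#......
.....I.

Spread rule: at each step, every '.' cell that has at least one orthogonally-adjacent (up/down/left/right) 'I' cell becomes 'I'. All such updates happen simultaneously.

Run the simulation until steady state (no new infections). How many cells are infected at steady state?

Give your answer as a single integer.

Step 0 (initial): 1 infected
Step 1: +3 new -> 4 infected
Step 2: +4 new -> 8 infected
Step 3: +5 new -> 13 infected
Step 4: +6 new -> 19 infected
Step 5: +6 new -> 25 infected
Step 6: +5 new -> 30 infected
Step 7: +4 new -> 34 infected
Step 8: +3 new -> 37 infected
Step 9: +1 new -> 38 infected
Step 10: +1 new -> 39 infected
Step 11: +0 new -> 39 infected

Answer: 39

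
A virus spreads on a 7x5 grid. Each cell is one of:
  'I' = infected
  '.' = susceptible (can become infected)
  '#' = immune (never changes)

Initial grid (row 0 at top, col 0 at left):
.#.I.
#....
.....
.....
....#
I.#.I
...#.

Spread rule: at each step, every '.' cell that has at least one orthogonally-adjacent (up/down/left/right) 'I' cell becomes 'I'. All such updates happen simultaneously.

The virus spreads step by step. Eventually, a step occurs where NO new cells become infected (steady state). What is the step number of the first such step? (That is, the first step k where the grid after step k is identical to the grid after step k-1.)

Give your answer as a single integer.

Step 0 (initial): 3 infected
Step 1: +8 new -> 11 infected
Step 2: +7 new -> 18 infected
Step 3: +8 new -> 26 infected
Step 4: +3 new -> 29 infected
Step 5: +0 new -> 29 infected

Answer: 5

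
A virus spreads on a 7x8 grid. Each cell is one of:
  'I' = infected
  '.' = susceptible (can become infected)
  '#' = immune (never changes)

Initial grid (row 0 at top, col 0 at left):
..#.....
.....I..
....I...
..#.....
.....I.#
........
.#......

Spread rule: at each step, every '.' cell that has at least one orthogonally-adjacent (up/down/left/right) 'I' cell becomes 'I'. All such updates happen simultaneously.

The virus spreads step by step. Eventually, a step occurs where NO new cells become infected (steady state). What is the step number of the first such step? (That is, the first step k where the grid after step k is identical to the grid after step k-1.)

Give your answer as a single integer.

Step 0 (initial): 3 infected
Step 1: +10 new -> 13 infected
Step 2: +12 new -> 25 infected
Step 3: +11 new -> 36 infected
Step 4: +7 new -> 43 infected
Step 5: +6 new -> 49 infected
Step 6: +2 new -> 51 infected
Step 7: +1 new -> 52 infected
Step 8: +0 new -> 52 infected

Answer: 8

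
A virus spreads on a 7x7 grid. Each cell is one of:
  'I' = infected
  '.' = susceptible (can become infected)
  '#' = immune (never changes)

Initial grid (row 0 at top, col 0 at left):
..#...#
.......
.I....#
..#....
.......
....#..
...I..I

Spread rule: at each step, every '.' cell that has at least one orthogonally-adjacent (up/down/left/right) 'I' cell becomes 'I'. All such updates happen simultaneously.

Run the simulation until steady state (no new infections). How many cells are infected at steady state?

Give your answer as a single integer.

Step 0 (initial): 3 infected
Step 1: +9 new -> 12 infected
Step 2: +11 new -> 23 infected
Step 3: +11 new -> 34 infected
Step 4: +6 new -> 40 infected
Step 5: +2 new -> 42 infected
Step 6: +2 new -> 44 infected
Step 7: +0 new -> 44 infected

Answer: 44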